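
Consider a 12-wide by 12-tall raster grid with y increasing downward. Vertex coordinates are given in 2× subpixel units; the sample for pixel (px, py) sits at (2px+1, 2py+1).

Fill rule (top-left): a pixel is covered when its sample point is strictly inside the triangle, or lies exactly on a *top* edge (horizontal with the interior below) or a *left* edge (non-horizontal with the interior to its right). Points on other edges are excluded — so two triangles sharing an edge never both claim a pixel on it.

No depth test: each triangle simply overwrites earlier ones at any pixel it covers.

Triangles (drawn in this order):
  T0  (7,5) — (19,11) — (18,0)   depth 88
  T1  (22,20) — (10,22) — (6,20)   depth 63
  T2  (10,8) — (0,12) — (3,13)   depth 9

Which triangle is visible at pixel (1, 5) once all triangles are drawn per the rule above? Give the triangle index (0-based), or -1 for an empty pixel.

T0:
  2·area = 126  (B↔C swapped to make it positive)
  edge (7, 5)→(18, 0): d=(11,-5) top-left  bias=+0
  edge (18, 0)→(19, 11): d=(1,11) right/bottom  bias=-1
  edge (19, 11)→(7, 5): d=(-12,-6) top-left  bias=+0
    (8,0)@(17, 1): e=[6,12,108] → █
    (9,0)@(19, 1): e=[16,-10,120] → ·
    (1,1)@(3, 3): e=[-42,168,0] → ·  [on edge]
    (6,1)@(13, 3): e=[8,58,60] → █
    (7,1)@(15, 3): e=[18,36,72] → █
    (9,1)@(19, 3): e=[38,-8,96] → ·
    (3,2)@(7, 5): e=[0,126,0] → █  [on edge]
    (4,2)@(9, 5): e=[10,104,12] → █
    (5,2)@(11, 5): e=[20,82,24] → █
    (9,2)@(19, 5): e=[60,-6,72] → ·
    (3,3)@(7, 7): e=[22,128,-24] → ·
    (4,3)@(9, 7): e=[32,106,-12] → ·
    (5,3)@(11, 7): e=[42,84,0] → █  [on edge]
    (7,4)@(15, 9): e=[84,42,0] → █  [on edge]
    (9,5)@(19, 11): e=[126,0,0] → ·  [on edge]
    (11,6)@(23, 13): e=[168,-42,0] → ·  [on edge]
  covered (16 px):
    · · · · · · · · █ · · ·
    · · · · · · █ █ █ · · ·
    · · · █ █ █ █ █ █ · · ·
    · · · · · █ █ █ █ · · ·
    · · · · · · · █ █ · · ·
    · · · · · · · · · · · ·
    · · · · · · · · · · · ·
    · · · · · · · · · · · ·
    · · · · · · · · · · · ·
    · · · · · · · · · · · ·
    · · · · · · · · · · · ·
    · · · · · · · · · · · ·
T1:
  2·area = 32
  edge (22, 20)→(10, 22): d=(-12,2) right/bottom  bias=-1
  edge (10, 22)→(6, 20): d=(-4,-2) top-left  bias=+0
  edge (6, 20)→(22, 20): d=(16,0) top-left  bias=+0
    (4,10)@(9, 21): e=[14,2,16] → █
    (5,10)@(11, 21): e=[10,6,16] → █
    (6,10)@(13, 21): e=[6,10,16] → █
    (7,10)@(15, 21): e=[2,14,16] → █
    (8,10)@(17, 21): e=[-2,18,16] → ·
    (4,11)@(9, 23): e=[-10,-6,48] → ·
    (5,11)@(11, 23): e=[-14,-2,48] → ·
    (6,11)@(13, 23): e=[-18,2,48] → ·
    (7,11)@(15, 23): e=[-22,6,48] → ·
  covered (4 px):
    · · · · · · · · · · · ·
    · · · · · · · · · · · ·
    · · · · · · · · · · · ·
    · · · · · · · · · · · ·
    · · · · · · · · · · · ·
    · · · · · · · · · · · ·
    · · · · · · · · · · · ·
    · · · · · · · · · · · ·
    · · · · · · · · · · · ·
    · · · · · · · · · · · ·
    · · · · █ █ █ █ · · · ·
    · · · · · · · · · · · ·
T2:
  2·area = 22  (B↔C swapped to make it positive)
  edge (10, 8)→(3, 13): d=(-7,5) right/bottom  bias=-1
  edge (3, 13)→(0, 12): d=(-3,-1) top-left  bias=+0
  edge (0, 12)→(10, 8): d=(10,-4) top-left  bias=+0
    (8,1)@(17, 3): e=[0,44,-22] → ·  [on edge]
    (1,5)@(3, 11): e=[14,6,2] → █
    (2,5)@(5, 11): e=[4,8,10] → █
    (3,5)@(7, 11): e=[-6,10,18] → ·
    (1,6)@(3, 13): e=[0,0,22] → ·  [on edge]
    (2,6)@(5, 13): e=[-10,2,30] → ·
    (4,7)@(9, 15): e=[-44,0,66] → ·  [on edge]
    (7,8)@(15, 17): e=[-88,0,110] → ·  [on edge]
    (10,9)@(21, 19): e=[-132,0,154] → ·  [on edge]
  covered (2 px):
    · · · · · · · · · · · ·
    · · · · · · · · · · · ·
    · · · · · · · · · · · ·
    · · · · · · · · · · · ·
    · · · · · · · · · · · ·
    · █ █ · · · · · · · · ·
    · · · · · · · · · · · ·
    · · · · · · · · · · · ·
    · · · · · · · · · · · ·
    · · · · · · · · · · · ·
    · · · · · · · · · · · ·
    · · · · · · · · · · · ·

Z-buffer (winner per pixel, '.' = empty):
  . . . . . . . . 0 . . .
  . . . . . . 0 0 0 . . .
  . . . 0 0 0 0 0 0 . . .
  . . . . . 0 0 0 0 . . .
  . . . . . . . 0 0 . . .
  . 2 2 . . . . . . . . .
  . . . . . . . . . . . .
  . . . . . . . . . . . .
  . . . . . . . . . . . .
  . . . . . . . . . . . .
  . . . . 1 1 1 1 . . . .
  . . . . . . . . . . . .

Answer: 2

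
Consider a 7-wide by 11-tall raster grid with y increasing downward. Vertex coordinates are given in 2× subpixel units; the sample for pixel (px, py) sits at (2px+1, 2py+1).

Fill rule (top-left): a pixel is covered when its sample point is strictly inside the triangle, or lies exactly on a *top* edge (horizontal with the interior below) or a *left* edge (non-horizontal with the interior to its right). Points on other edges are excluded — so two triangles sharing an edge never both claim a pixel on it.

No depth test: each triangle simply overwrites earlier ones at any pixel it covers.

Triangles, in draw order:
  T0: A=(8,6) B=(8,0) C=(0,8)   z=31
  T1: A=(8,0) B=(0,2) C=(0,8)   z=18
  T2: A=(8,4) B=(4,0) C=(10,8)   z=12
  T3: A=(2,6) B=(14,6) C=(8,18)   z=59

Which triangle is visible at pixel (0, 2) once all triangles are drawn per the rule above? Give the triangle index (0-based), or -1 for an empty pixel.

T0:
  2·area = 48  (B↔C swapped to make it positive)
  edge (8, 6)→(0, 8): d=(-8,2) right/bottom  bias=-1
  edge (0, 8)→(8, 0): d=(8,-8) top-left  bias=+0
  edge (8, 0)→(8, 6): d=(0,6) right/bottom  bias=-1
    (3,0)@(7, 1): e=[42,0,6] → #  [on edge]
    (4,0)@(9, 1): e=[38,16,-6] → ·
    (2,1)@(5, 3): e=[30,0,18] → #  [on edge]
    (4,1)@(9, 3): e=[22,32,-6] → ·
    (1,2)@(3, 5): e=[18,0,30] → #  [on edge]
    (4,2)@(9, 5): e=[6,48,-6] → ·
    (0,3)@(1, 7): e=[6,0,42] → #  [on edge]
    (2,3)@(5, 7): e=[-2,32,18] → ·
    (3,3)@(7, 7): e=[-6,48,6] → ·
    (0,4)@(1, 9): e=[-10,16,42] → ·
    (1,4)@(3, 9): e=[-14,32,30] → ·
  covered (8 px):
    · · · # · · ·
    · · # # · · ·
    · # # # · · ·
    # # · · · · ·
    · · · · · · ·
    · · · · · · ·
    · · · · · · ·
    · · · · · · ·
    · · · · · · ·
    · · · · · · ·
    · · · · · · ·
T1:
  2·area = 48  (B↔C swapped to make it positive)
  edge (8, 0)→(0, 8): d=(-8,8) right/bottom  bias=-1
  edge (0, 8)→(0, 2): d=(0,-6) top-left  bias=+0
  edge (0, 2)→(8, 0): d=(8,-2) top-left  bias=+0
    (2,0)@(5, 1): e=[16,30,2] → #
    (3,0)@(7, 1): e=[0,42,6] → ·  [on edge]
    (0,1)@(1, 3): e=[32,6,10] → #
    (1,1)@(3, 3): e=[16,18,14] → #
    (2,1)@(5, 3): e=[0,30,18] → ·  [on edge]
    (0,2)@(1, 5): e=[16,6,26] → #
    (1,2)@(3, 5): e=[0,18,30] → ·  [on edge]
    (0,3)@(1, 7): e=[0,6,42] → ·  [on edge]
  covered (4 px):
    · · # · · · ·
    # # · · · · ·
    # · · · · · ·
    · · · · · · ·
    · · · · · · ·
    · · · · · · ·
    · · · · · · ·
    · · · · · · ·
    · · · · · · ·
    · · · · · · ·
    · · · · · · ·
T2:
  2·area = 8  (B↔C swapped to make it positive)
  edge (8, 4)→(10, 8): d=(2,4) right/bottom  bias=-1
  edge (10, 8)→(4, 0): d=(-6,-8) top-left  bias=+0
  edge (4, 0)→(8, 4): d=(4,4) right/bottom  bias=-1
    (2,0)@(5, 1): e=[6,2,0] → ·  [on edge]
    (3,1)@(7, 3): e=[2,6,0] → ·  [on edge]
    (4,2)@(9, 5): e=[-2,10,0] → ·  [on edge]
    (5,3)@(11, 7): e=[-6,14,0] → ·  [on edge]
    (6,4)@(13, 9): e=[-10,18,0] → ·  [on edge]
  covered (0 px):
    · · · · · · ·
    · · · · · · ·
    · · · · · · ·
    · · · · · · ·
    · · · · · · ·
    · · · · · · ·
    · · · · · · ·
    · · · · · · ·
    · · · · · · ·
    · · · · · · ·
    · · · · · · ·
T3:
  2·area = 144
  edge (2, 6)→(14, 6): d=(12,0) top-left  bias=+0
  edge (14, 6)→(8, 18): d=(-6,12) right/bottom  bias=-1
  edge (8, 18)→(2, 6): d=(-6,-12) top-left  bias=+0
    (1,3)@(3, 7): e=[12,126,6] → #
    (2,3)@(5, 7): e=[12,102,30] → #
    (3,3)@(7, 7): e=[12,78,54] → #
    (4,3)@(9, 7): e=[12,54,78] → #
    (5,3)@(11, 7): e=[12,30,102] → #
    (6,3)@(13, 7): e=[12,6,126] → #
    (1,4)@(3, 9): e=[36,114,-6] → ·
    (2,4)@(5, 9): e=[36,90,18] → #
    (6,4)@(13, 9): e=[36,-6,114] → ·
    (2,5)@(5, 11): e=[60,78,6] → #
    (6,5)@(13, 11): e=[60,-18,102] → ·
    (2,6)@(5, 13): e=[84,66,-6] → ·
  covered (18 px):
    · · · · · · ·
    · · · · · · ·
    · · · · · · ·
    · # # # # # #
    · · # # # # ·
    · · # # # # ·
    · · · # # · ·
    · · · # # · ·
    · · · · · · ·
    · · · · · · ·
    · · · · · · ·

Z-buffer (winner per pixel, '.' = empty):
  . . 1 0 . . .
  1 1 0 0 . . .
  1 0 0 0 . . .
  0 3 3 3 3 3 3
  . . 3 3 3 3 .
  . . 3 3 3 3 .
  . . . 3 3 . .
  . . . 3 3 . .
  . . . . . . .
  . . . . . . .
  . . . . . . .

Result: 1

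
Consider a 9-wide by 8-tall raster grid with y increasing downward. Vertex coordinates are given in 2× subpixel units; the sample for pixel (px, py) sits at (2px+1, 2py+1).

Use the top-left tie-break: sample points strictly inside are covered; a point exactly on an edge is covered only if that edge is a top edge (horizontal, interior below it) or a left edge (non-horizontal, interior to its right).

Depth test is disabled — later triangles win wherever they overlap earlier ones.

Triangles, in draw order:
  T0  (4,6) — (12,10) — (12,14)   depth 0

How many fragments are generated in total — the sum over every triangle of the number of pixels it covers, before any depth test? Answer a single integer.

T0:
  2·area = 32
  edge (4, 6)→(12, 10): d=(8,4) right/bottom  bias=-1
  edge (12, 10)→(12, 14): d=(0,4) right/bottom  bias=-1
  edge (12, 14)→(4, 6): d=(-8,-8) top-left  bias=+0
    (0,1)@(1, 3): e=[-12,44,0] → ·  [on edge]
    (1,2)@(3, 5): e=[-4,36,0] → ·  [on edge]
    (2,3)@(5, 7): e=[4,28,0] → #  [on edge]
    (3,3)@(7, 7): e=[-4,20,16] → ·
    (2,4)@(5, 9): e=[20,28,-16] → ·
    (3,4)@(7, 9): e=[12,20,0] → #  [on edge]
    (4,4)@(9, 9): e=[4,12,16] → #
    (5,4)@(11, 9): e=[-4,4,32] → ·
    (3,5)@(7, 11): e=[28,20,-16] → ·
    (4,5)@(9, 11): e=[20,12,0] → #  [on edge]
    (5,5)@(11, 11): e=[12,4,16] → #
    (6,5)@(13, 11): e=[4,-4,32] → ·
    (5,6)@(11, 13): e=[28,4,0] → #  [on edge]
    (6,7)@(13, 15): e=[36,-4,0] → ·  [on edge]
  covered (6 px):
    · · · · · · · · ·
    · · · · · · · · ·
    · · · · · · · · ·
    · · # · · · · · ·
    · · · # # · · · ·
    · · · · # # · · ·
    · · · · · # · · ·
    · · · · · · · · ·

Answer: 6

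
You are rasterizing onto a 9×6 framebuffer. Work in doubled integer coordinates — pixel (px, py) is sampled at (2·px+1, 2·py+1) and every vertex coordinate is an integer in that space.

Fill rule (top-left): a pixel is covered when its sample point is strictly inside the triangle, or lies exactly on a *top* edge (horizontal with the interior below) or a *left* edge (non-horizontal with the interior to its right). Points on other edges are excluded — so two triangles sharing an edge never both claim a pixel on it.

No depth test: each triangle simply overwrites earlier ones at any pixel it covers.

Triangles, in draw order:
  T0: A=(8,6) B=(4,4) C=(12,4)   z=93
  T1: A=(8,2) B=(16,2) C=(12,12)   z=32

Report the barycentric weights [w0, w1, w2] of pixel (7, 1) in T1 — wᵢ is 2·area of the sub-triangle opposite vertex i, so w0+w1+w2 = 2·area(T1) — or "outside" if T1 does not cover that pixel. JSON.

T0:
  2·area = 16
  edge (8, 6)→(4, 4): d=(-4,-2) top-left  bias=+0
  edge (4, 4)→(12, 4): d=(8,0) top-left  bias=+0
  edge (12, 4)→(8, 6): d=(-4,2) right/bottom  bias=-1
    (3,2)@(7, 5): e=[2,8,6] → X
    (4,2)@(9, 5): e=[6,8,2] → X
    (5,2)@(11, 5): e=[10,8,-2] → .
    (3,3)@(7, 7): e=[-6,24,-2] → .
    (4,3)@(9, 7): e=[-2,24,-6] → .
  covered (2 px):
    . . . . . . . . .
    . . . . . . . . .
    . . . X X . . . .
    . . . . . . . . .
    . . . . . . . . .
    . . . . . . . . .
T1:
  2·area = 80
  edge (8, 2)→(16, 2): d=(8,0) top-left  bias=+0
  edge (16, 2)→(12, 12): d=(-4,10) right/bottom  bias=-1
  edge (12, 12)→(8, 2): d=(-4,-10) top-left  bias=+0
    (4,1)@(9, 3): e=[8,66,6] → X
    (5,1)@(11, 3): e=[8,46,26] → X
    (6,1)@(13, 3): e=[8,26,46] → X
    (7,1)@(15, 3): e=[8,6,66] → X
    (8,1)@(17, 3): e=[8,-14,86] → .
    (4,2)@(9, 5): e=[24,58,-2] → .
    (5,2)@(11, 5): e=[24,38,18] → X
    (7,2)@(15, 5): e=[24,-2,58] → .
    (5,3)@(11, 7): e=[40,30,10] → X
    (7,3)@(15, 7): e=[40,-10,50] → .
    (5,4)@(11, 9): e=[56,22,2] → X
    (7,4)@(15, 9): e=[56,-18,42] → .
  covered (10 px):
    . . . . . . . . .
    . . . . X X X X .
    . . . . . X X . .
    . . . . . X X . .
    . . . . . X X . .
    . . . . . . . . .

Final: [6,66,8]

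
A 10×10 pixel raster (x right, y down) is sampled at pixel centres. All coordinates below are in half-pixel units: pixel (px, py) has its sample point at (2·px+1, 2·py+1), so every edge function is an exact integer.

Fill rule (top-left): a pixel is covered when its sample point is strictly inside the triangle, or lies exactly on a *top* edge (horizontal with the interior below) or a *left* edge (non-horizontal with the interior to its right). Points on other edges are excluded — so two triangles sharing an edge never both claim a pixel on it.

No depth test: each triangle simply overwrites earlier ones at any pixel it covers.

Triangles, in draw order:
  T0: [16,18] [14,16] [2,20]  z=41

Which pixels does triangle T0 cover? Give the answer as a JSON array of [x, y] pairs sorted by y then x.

T0:
  2·area = 32  (B↔C swapped to make it positive)
  edge (16, 18)→(2, 20): d=(-14,2) right/bottom  bias=-1
  edge (2, 20)→(14, 16): d=(12,-4) top-left  bias=+0
  edge (14, 16)→(16, 18): d=(2,2) right/bottom  bias=-1
    (0,1)@(1, 3): e=[240,-208,0] → .  [on edge]
    (1,2)@(3, 5): e=[208,-176,0] → .  [on edge]
    (2,3)@(5, 7): e=[176,-144,0] → .  [on edge]
    (3,4)@(7, 9): e=[144,-112,0] → .  [on edge]
    (4,5)@(9, 11): e=[112,-80,0] → .  [on edge]
    (5,6)@(11, 13): e=[80,-48,0] → .  [on edge]
    (6,7)@(13, 15): e=[48,-16,0] → .  [on edge]
    (8,7)@(17, 15): e=[40,0,-8] → .  [on edge]
    (5,8)@(11, 17): e=[24,0,8] → X  [on edge]
    (6,8)@(13, 17): e=[20,8,4] → X
    (7,8)@(15, 17): e=[16,16,0] → .  [on edge]
    (2,9)@(5, 19): e=[8,0,24] → X  [on edge]
    (4,9)@(9, 19): e=[0,16,16] → .  [on edge]
    (8,9)@(17, 19): e=[-16,48,0] → .  [on edge]
  covered (4 px):
    . . . . . . . . . .
    . . . . . . . . . .
    . . . . . . . . . .
    . . . . . . . . . .
    . . . . . . . . . .
    . . . . . . . . . .
    . . . . . . . . . .
    . . . . . . . . . .
    . . . . . X X . . .
    . . X X . . . . . .

Final: [[5,8],[6,8],[2,9],[3,9]]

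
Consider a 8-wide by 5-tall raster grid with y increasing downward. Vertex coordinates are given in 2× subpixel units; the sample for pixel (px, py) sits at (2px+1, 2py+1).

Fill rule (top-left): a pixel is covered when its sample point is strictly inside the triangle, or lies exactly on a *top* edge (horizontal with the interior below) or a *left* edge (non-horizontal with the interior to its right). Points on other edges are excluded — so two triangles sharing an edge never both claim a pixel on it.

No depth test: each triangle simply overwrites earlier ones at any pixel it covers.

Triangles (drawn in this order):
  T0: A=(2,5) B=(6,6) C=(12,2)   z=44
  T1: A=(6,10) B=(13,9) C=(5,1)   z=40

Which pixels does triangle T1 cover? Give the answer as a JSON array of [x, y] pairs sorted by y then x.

T0:
  2·area = 22  (B↔C swapped to make it positive)
  edge (2, 5)→(12, 2): d=(10,-3) top-left  bias=+0
  edge (12, 2)→(6, 6): d=(-6,4) right/bottom  bias=-1
  edge (6, 6)→(2, 5): d=(-4,-1) top-left  bias=+0
    (4,1)@(9, 3): e=[1,6,15] → #
    (5,1)@(11, 3): e=[7,-2,17] → ·
    (1,2)@(3, 5): e=[3,18,1] → #
    (2,2)@(5, 5): e=[9,10,3] → #
    (3,2)@(7, 5): e=[15,2,5] → #
    (4,2)@(9, 5): e=[21,-6,7] → ·
    (1,3)@(3, 7): e=[23,6,-7] → ·
    (2,3)@(5, 7): e=[29,-2,-5] → ·
    (3,3)@(7, 7): e=[35,-10,-3] → ·
  covered (4 px):
    · · · · · · · ·
    · · · · # · · ·
    · # # # · · · ·
    · · · · · · · ·
    · · · · · · · ·
T1:
  2·area = 64  (B↔C swapped to make it positive)
  edge (6, 10)→(5, 1): d=(-1,-9) top-left  bias=+0
  edge (5, 1)→(13, 9): d=(8,8) right/bottom  bias=-1
  edge (13, 9)→(6, 10): d=(-7,1) right/bottom  bias=-1
    (2,0)@(5, 1): e=[0,0,64] → ·  [on edge]
    (3,1)@(7, 3): e=[16,0,48] → ·  [on edge]
    (3,2)@(7, 5): e=[14,16,34] → #
    (4,2)@(9, 5): e=[32,0,32] → ·  [on edge]
    (3,3)@(7, 7): e=[12,32,20] → #
    (4,3)@(9, 7): e=[30,16,18] → #
    (5,3)@(11, 7): e=[48,0,16] → ·  [on edge]
    (3,4)@(7, 9): e=[10,48,6] → #
    (5,4)@(11, 9): e=[46,16,2] → #
    (6,4)@(13, 9): e=[64,0,0] → ·  [on edge]
  covered (6 px):
    · · · · · · · ·
    · · · · · · · ·
    · · · # · · · ·
    · · · # # · · ·
    · · · # # # · ·

Result: [[3,2],[3,3],[4,3],[3,4],[4,4],[5,4]]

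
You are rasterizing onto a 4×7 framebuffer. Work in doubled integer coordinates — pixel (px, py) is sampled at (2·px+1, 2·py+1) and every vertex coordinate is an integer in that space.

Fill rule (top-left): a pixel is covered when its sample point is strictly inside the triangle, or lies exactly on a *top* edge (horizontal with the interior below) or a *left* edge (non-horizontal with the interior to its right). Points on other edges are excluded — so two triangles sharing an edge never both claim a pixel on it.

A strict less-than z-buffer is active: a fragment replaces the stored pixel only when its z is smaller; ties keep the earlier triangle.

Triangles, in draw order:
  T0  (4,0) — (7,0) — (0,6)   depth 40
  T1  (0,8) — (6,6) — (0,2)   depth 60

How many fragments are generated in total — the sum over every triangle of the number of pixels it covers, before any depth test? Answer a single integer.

T0:
  2·area = 18
  edge (4, 0)→(7, 0): d=(3,0) top-left  bias=+0
  edge (7, 0)→(0, 6): d=(-7,6) right/bottom  bias=-1
  edge (0, 6)→(4, 0): d=(4,-6) top-left  bias=+0
    (2,0)@(5, 1): e=[3,5,10] → █
    (3,0)@(7, 1): e=[3,-7,22] → ·
    (1,1)@(3, 3): e=[9,3,6] → █
    (2,1)@(5, 3): e=[9,-9,18] → ·
    (0,2)@(1, 5): e=[15,1,2] → █
    (1,2)@(3, 5): e=[15,-11,14] → ·
    (0,3)@(1, 7): e=[21,-13,10] → ·
  covered (3 px):
    · · █ ·
    · █ · ·
    █ · · ·
    · · · ·
    · · · ·
    · · · ·
    · · · ·
T1:
  2·area = 36  (B↔C swapped to make it positive)
  edge (0, 8)→(0, 2): d=(0,-6) top-left  bias=+0
  edge (0, 2)→(6, 6): d=(6,4) right/bottom  bias=-1
  edge (6, 6)→(0, 8): d=(-6,2) right/bottom  bias=-1
    (0,1)@(1, 3): e=[6,2,28] → █
    (1,1)@(3, 3): e=[18,-6,24] → ·
    (0,2)@(1, 5): e=[6,14,16] → █
    (1,2)@(3, 5): e=[18,6,12] → █
    (2,2)@(5, 5): e=[30,-2,8] → ·
    (0,3)@(1, 7): e=[6,26,4] → █
    (1,3)@(3, 7): e=[18,18,0] → ·  [on edge]
    (0,4)@(1, 9): e=[6,38,-8] → ·
  covered (4 px):
    · · · ·
    █ · · ·
    █ █ · ·
    █ · · ·
    · · · ·
    · · · ·
    · · · ·

Result: 7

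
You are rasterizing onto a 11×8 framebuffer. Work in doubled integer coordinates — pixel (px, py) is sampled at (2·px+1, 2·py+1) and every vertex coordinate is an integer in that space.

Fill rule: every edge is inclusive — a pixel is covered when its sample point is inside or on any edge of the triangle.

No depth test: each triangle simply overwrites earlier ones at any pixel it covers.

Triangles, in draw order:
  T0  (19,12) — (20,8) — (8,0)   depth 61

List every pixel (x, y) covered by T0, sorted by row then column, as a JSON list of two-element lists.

T0:
  2·area = 56  (B↔C swapped to make it positive)
  edge (19, 12)→(8, 0): d=(-11,-12) inclusive
  edge (8, 0)→(20, 8): d=(12,8) inclusive
  edge (20, 8)→(19, 12): d=(-1,4) inclusive
    (4,0)@(9, 1): e=[1,4,51] → █
    (5,0)@(11, 1): e=[25,-12,43] → ·
    (4,1)@(9, 3): e=[-21,28,49] → ·
    (5,1)@(11, 3): e=[3,12,41] → █
    (6,1)@(13, 3): e=[27,-4,33] → ·
    (5,2)@(11, 5): e=[-19,36,39] → ·
    (6,2)@(13, 5): e=[5,20,31] → █
    (7,2)@(15, 5): e=[29,4,23] → █
    (8,2)@(17, 5): e=[53,-12,15] → ·
    (6,3)@(13, 7): e=[-17,44,29] → ·
    (7,3)@(15, 7): e=[7,28,21] → █
    (8,3)@(17, 7): e=[31,12,13] → █
  covered (9 px):
    · · · · █ · · · · · ·
    · · · · · █ · · · · ·
    · · · · · · █ █ · · ·
    · · · · · · · █ █ · ·
    · · · · · · · · █ █ ·
    · · · · · · · · · █ ·
    · · · · · · · · · · ·
    · · · · · · · · · · ·

Answer: [[4,0],[5,1],[6,2],[7,2],[7,3],[8,3],[8,4],[9,4],[9,5]]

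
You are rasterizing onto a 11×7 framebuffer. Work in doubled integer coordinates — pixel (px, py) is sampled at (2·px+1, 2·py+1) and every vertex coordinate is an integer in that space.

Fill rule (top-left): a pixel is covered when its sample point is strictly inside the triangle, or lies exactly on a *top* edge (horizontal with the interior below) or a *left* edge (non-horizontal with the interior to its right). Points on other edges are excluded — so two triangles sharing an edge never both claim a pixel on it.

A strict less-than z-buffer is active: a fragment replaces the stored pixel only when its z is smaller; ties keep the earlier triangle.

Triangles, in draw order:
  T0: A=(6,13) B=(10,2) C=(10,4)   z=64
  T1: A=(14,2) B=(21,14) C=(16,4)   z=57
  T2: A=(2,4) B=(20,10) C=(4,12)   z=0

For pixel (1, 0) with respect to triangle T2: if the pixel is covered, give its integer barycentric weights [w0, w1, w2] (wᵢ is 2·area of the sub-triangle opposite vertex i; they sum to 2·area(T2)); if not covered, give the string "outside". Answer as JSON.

T0:
  2·area = 8
  edge (6, 13)→(10, 2): d=(4,-11) top-left  bias=+0
  edge (10, 2)→(10, 4): d=(0,2) right/bottom  bias=-1
  edge (10, 4)→(6, 13): d=(-4,9) right/bottom  bias=-1
    (4,2)@(9, 5): e=[1,2,5] → X
    (5,2)@(11, 5): e=[23,-2,-13] → .
    (4,3)@(9, 7): e=[9,2,-3] → .
  covered (1 px):
    . . . . . . . . . . .
    . . . . . . . . . . .
    . . . . X . . . . . .
    . . . . . . . . . . .
    . . . . . . . . . . .
    . . . . . . . . . . .
    . . . . . . . . . . .
T1:
  2·area = 10  (B↔C swapped to make it positive)
  edge (14, 2)→(16, 4): d=(2,2) right/bottom  bias=-1
  edge (16, 4)→(21, 14): d=(5,10) right/bottom  bias=-1
  edge (21, 14)→(14, 2): d=(-7,-12) top-left  bias=+0
    (6,0)@(13, 1): e=[0,15,-5] → .  [on edge]
    (7,1)@(15, 3): e=[0,5,5] → .  [on edge]
    (8,2)@(17, 5): e=[0,-5,15] → .  [on edge]
    (8,3)@(17, 7): e=[4,5,1] → X
    (9,3)@(19, 7): e=[0,-15,25] → .  [on edge]
    (8,4)@(17, 9): e=[8,15,-13] → .
    (10,4)@(21, 9): e=[0,-25,35] → .  [on edge]
  covered (1 px):
    . . . . . . . . . . .
    . . . . . . . . . . .
    . . . . . . . . . . .
    . . . . . . . . X . .
    . . . . . . . . . . .
    . . . . . . . . . . .
    . . . . . . . . . . .
T2:
  2·area = 132
  edge (2, 4)→(20, 10): d=(18,6) right/bottom  bias=-1
  edge (20, 10)→(4, 12): d=(-16,2) right/bottom  bias=-1
  edge (4, 12)→(2, 4): d=(-2,-8) top-left  bias=+0
    (1,2)@(3, 5): e=[12,114,6] → X
    (2,2)@(5, 5): e=[0,110,22] → .  [on edge]
    (1,3)@(3, 7): e=[48,82,2] → X
    (2,3)@(5, 7): e=[36,78,18] → X
    (3,3)@(7, 7): e=[24,74,34] → X
    (4,3)@(9, 7): e=[12,70,50] → X
    (5,3)@(11, 7): e=[0,66,66] → .  [on edge]
    (1,4)@(3, 9): e=[84,50,-2] → .
    (2,4)@(5, 9): e=[72,46,14] → X
    (5,4)@(11, 9): e=[36,34,62] → X
    (6,4)@(13, 9): e=[24,30,78] → X
    (7,4)@(15, 9): e=[12,26,94] → X
    (8,4)@(17, 9): e=[0,22,110] → .  [on edge]
  covered (15 px):
    . . . . . . . . . . .
    . . . . . . . . . . .
    . X . . . . . . . . .
    . X X X X . . . . . .
    . . X X X X X X . . .
    . . X X X X . . . . .
    . . . . . . . . . . .

Final: "outside"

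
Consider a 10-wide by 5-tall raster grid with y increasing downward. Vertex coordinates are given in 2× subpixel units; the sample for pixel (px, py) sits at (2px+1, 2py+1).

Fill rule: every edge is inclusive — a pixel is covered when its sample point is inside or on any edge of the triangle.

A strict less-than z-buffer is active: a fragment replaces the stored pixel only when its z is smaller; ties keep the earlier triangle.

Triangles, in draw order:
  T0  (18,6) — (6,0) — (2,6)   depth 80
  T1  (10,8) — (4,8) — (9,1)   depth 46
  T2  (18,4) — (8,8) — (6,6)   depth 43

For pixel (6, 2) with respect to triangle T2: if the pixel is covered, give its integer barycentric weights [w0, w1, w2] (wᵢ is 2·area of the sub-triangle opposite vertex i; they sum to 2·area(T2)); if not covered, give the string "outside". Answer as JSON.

T0:
  2·area = 96  (B↔C swapped to make it positive)
  edge (18, 6)→(2, 6): d=(-16,0) inclusive
  edge (2, 6)→(6, 0): d=(4,-6) inclusive
  edge (6, 0)→(18, 6): d=(12,6) inclusive
    (3,0)@(7, 1): e=[80,10,6] → #
    (4,0)@(9, 1): e=[80,22,-6] → ·
    (2,1)@(5, 3): e=[48,6,42] → #
    (4,1)@(9, 3): e=[48,30,18] → #
    (5,1)@(11, 3): e=[48,42,6] → #
    (6,1)@(13, 3): e=[48,54,-6] → ·
    (1,2)@(3, 5): e=[16,2,78] → #
    (6,2)@(13, 5): e=[16,62,18] → #
    (7,2)@(15, 5): e=[16,74,6] → #
    (8,2)@(17, 5): e=[16,86,-6] → ·
    (1,3)@(3, 7): e=[-16,10,102] → ·
    (2,3)@(5, 7): e=[-16,22,90] → ·
  covered (12 px):
    · · · # · · · · · ·
    · · # # # # · · · ·
    · # # # # # # # · ·
    · · · · · · · · · ·
    · · · · · · · · · ·
T1:
  2·area = 42
  edge (10, 8)→(4, 8): d=(-6,0) inclusive
  edge (4, 8)→(9, 1): d=(5,-7) inclusive
  edge (9, 1)→(10, 8): d=(1,7) inclusive
    (4,0)@(9, 1): e=[42,0,0] → #  [on edge]
    (5,0)@(11, 1): e=[42,14,-14] → ·
    (4,1)@(9, 3): e=[30,10,2] → #
    (5,1)@(11, 3): e=[30,24,-12] → ·
    (3,2)@(7, 5): e=[18,6,18] → #
    (5,2)@(11, 5): e=[18,34,-10] → ·
    (2,3)@(5, 7): e=[6,2,34] → #
    (5,3)@(11, 7): e=[6,44,-8] → ·
    (2,4)@(5, 9): e=[-6,12,36] → ·
    (3,4)@(7, 9): e=[-6,26,22] → ·
    (4,4)@(9, 9): e=[-6,40,8] → ·
  covered (7 px):
    · · · · # · · · · ·
    · · · · # · · · · ·
    · · · # # · · · · ·
    · · # # # · · · · ·
    · · · · · · · · · ·
T2:
  2·area = 28
  edge (18, 4)→(8, 8): d=(-10,4) inclusive
  edge (8, 8)→(6, 6): d=(-2,-2) inclusive
  edge (6, 6)→(18, 4): d=(12,-2) inclusive
    (0,0)@(1, 1): e=[98,0,-70] → ·  [on edge]
    (1,1)@(3, 3): e=[70,0,-42] → ·  [on edge]
    (2,2)@(5, 5): e=[42,0,-14] → ·  [on edge]
    (6,2)@(13, 5): e=[10,16,2] → #
    (7,2)@(15, 5): e=[2,20,6] → #
    (8,2)@(17, 5): e=[-6,24,10] → ·
    (3,3)@(7, 7): e=[14,0,14] → #  [on edge]
    (4,3)@(9, 7): e=[6,4,18] → #
    (5,3)@(11, 7): e=[-2,8,22] → ·
    (6,3)@(13, 7): e=[-10,12,26] → ·
    (7,3)@(15, 7): e=[-18,16,30] → ·
    (3,4)@(7, 9): e=[-6,-4,38] → ·
    (4,4)@(9, 9): e=[-14,0,42] → ·  [on edge]
  covered (4 px):
    · · · · · · · · · ·
    · · · · · · · · · ·
    · · · · · · # # · ·
    · · · # # · · · · ·
    · · · · · · · · · ·

Final: [16,2,10]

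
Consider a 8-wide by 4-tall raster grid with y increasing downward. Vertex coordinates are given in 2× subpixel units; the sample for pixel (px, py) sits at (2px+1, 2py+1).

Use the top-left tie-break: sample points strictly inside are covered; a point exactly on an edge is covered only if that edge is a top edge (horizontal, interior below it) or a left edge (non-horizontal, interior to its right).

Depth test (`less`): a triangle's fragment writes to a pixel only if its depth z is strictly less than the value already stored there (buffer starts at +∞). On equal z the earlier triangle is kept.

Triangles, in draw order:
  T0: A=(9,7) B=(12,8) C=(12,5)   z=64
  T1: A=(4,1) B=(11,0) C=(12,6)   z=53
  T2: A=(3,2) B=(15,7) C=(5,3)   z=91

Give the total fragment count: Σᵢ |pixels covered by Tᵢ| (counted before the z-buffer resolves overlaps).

T0:
  2·area = 9  (B↔C swapped to make it positive)
  edge (9, 7)→(12, 5): d=(3,-2) top-left  bias=+0
  edge (12, 5)→(12, 8): d=(0,3) right/bottom  bias=-1
  edge (12, 8)→(9, 7): d=(-3,-1) top-left  bias=+0
    (7,1)@(15, 3): e=[0,-9,18] → ·  [on edge]
    (1,2)@(3, 5): e=[-18,27,0] → ·  [on edge]
    (4,3)@(9, 7): e=[0,9,0] → █  [on edge]
    (5,3)@(11, 7): e=[4,3,2] → █
    (6,3)@(13, 7): e=[8,-3,4] → ·
  covered (2 px):
    · · · · · · · ·
    · · · · · · · ·
    · · · · · · · ·
    · · · · █ █ · ·
T1:
  2·area = 43
  edge (4, 1)→(11, 0): d=(7,-1) top-left  bias=+0
  edge (11, 0)→(12, 6): d=(1,6) right/bottom  bias=-1
  edge (12, 6)→(4, 1): d=(-8,-5) top-left  bias=+0
    (2,0)@(5, 1): e=[1,37,5] → █
    (3,0)@(7, 1): e=[3,25,15] → █
    (4,0)@(9, 1): e=[5,13,25] → █
    (5,0)@(11, 1): e=[7,1,35] → █
    (6,0)@(13, 1): e=[9,-11,45] → ·
    (2,1)@(5, 3): e=[15,39,-11] → ·
    (3,1)@(7, 3): e=[17,27,-1] → ·
    (4,1)@(9, 3): e=[19,15,9] → █
    (6,1)@(13, 3): e=[23,-9,29] → ·
    (4,2)@(9, 5): e=[33,17,-7] → ·
    (5,2)@(11, 5): e=[35,5,3] → █
    (6,2)@(13, 5): e=[37,-7,13] → ·
  covered (7 px):
    · · █ █ █ █ · ·
    · · · · █ █ · ·
    · · · · · █ · ·
    · · · · · · · ·
T2:
  2·area = 2
  edge (3, 2)→(15, 7): d=(12,5) right/bottom  bias=-1
  edge (15, 7)→(5, 3): d=(-10,-4) top-left  bias=+0
  edge (5, 3)→(3, 2): d=(-2,-1) top-left  bias=+0
    (0,0)@(1, 1): e=[-2,4,0] → ·  [on edge]
    (2,1)@(5, 3): e=[2,0,0] → █  [on edge]
    (3,1)@(7, 3): e=[-8,8,2] → ·
    (2,2)@(5, 5): e=[26,-20,-4] → ·
    (4,2)@(9, 5): e=[6,-4,0] → ·  [on edge]
    (6,3)@(13, 7): e=[10,-8,0] → ·  [on edge]
    (7,3)@(15, 7): e=[0,0,2] → ·  [on edge]
  covered (1 px):
    · · · · · · · ·
    · · █ · · · · ·
    · · · · · · · ·
    · · · · · · · ·

Answer: 10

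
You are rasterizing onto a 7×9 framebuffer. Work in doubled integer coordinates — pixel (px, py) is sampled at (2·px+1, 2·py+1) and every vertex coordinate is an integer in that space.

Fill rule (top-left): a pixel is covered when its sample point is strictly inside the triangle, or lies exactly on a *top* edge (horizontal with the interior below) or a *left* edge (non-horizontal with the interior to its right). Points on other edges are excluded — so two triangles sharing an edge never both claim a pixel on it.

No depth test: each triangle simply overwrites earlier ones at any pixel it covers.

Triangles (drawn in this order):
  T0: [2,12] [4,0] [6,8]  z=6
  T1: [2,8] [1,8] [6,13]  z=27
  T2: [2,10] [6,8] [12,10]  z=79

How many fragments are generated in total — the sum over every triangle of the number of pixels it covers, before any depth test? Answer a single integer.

T0:
  2·area = 40
  edge (2, 12)→(4, 0): d=(2,-12) top-left  bias=+0
  edge (4, 0)→(6, 8): d=(2,8) right/bottom  bias=-1
  edge (6, 8)→(2, 12): d=(-4,4) right/bottom  bias=-1
    (6,0)@(13, 1): e=[110,-70,0] → .  [on edge]
    (5,1)@(11, 3): e=[90,-50,0] → .  [on edge]
    (2,2)@(5, 5): e=[22,2,16] → X
    (3,2)@(7, 5): e=[46,-14,8] → .
    (4,2)@(9, 5): e=[70,-30,0] → .  [on edge]
    (1,3)@(3, 7): e=[2,22,16] → X
    (3,3)@(7, 7): e=[50,-10,0] → .  [on edge]
    (1,4)@(3, 9): e=[6,26,8] → X
    (2,4)@(5, 9): e=[30,10,0] → .  [on edge]
    (1,5)@(3, 11): e=[10,30,0] → .  [on edge]
    (0,6)@(1, 13): e=[-10,50,0] → .  [on edge]
  covered (4 px):
    . . . . . . .
    . . . . . . .
    . . X . . . .
    . X X . . . .
    . X . . . . .
    . . . . . . .
    . . . . . . .
    . . . . . . .
    . . . . . . .
T1:
  2·area = 5  (B↔C swapped to make it positive)
  edge (2, 8)→(6, 13): d=(4,5) right/bottom  bias=-1
  edge (6, 13)→(1, 8): d=(-5,-5) top-left  bias=+0
  edge (1, 8)→(2, 8): d=(1,0) top-left  bias=+0
  covered (0 px):
    . . . . . . .
    . . . . . . .
    . . . . . . .
    . . . . . . .
    . . . . . . .
    . . . . . . .
    . . . . . . .
    . . . . . . .
    . . . . . . .
T2:
  2·area = 20
  edge (2, 10)→(6, 8): d=(4,-2) top-left  bias=+0
  edge (6, 8)→(12, 10): d=(6,2) right/bottom  bias=-1
  edge (12, 10)→(2, 10): d=(-10,0) right/bottom  bias=-1
    (1,3)@(3, 7): e=[-10,0,30] → .  [on edge]
    (2,4)@(5, 9): e=[2,8,10] → X
    (3,4)@(7, 9): e=[6,4,10] → X
    (4,4)@(9, 9): e=[10,0,10] → .  [on edge]
    (2,5)@(5, 11): e=[10,20,-10] → .
    (3,5)@(7, 11): e=[14,16,-10] → .
  covered (2 px):
    . . . . . . .
    . . . . . . .
    . . . . . . .
    . . . . . . .
    . . X X . . .
    . . . . . . .
    . . . . . . .
    . . . . . . .
    . . . . . . .

Answer: 6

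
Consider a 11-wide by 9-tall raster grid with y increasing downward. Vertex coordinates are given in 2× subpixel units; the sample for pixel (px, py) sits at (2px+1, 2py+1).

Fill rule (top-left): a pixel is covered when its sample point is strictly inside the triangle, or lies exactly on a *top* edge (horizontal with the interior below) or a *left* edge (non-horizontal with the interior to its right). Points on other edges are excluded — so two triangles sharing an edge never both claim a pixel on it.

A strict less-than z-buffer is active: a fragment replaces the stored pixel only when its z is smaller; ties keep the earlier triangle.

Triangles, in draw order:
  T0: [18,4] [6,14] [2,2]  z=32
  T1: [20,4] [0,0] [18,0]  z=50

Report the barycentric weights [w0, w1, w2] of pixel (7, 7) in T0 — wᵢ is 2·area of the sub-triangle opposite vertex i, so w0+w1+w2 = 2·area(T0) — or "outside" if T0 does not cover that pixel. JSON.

T0:
  2·area = 184
  edge (18, 4)→(6, 14): d=(-12,10) right/bottom  bias=-1
  edge (6, 14)→(2, 2): d=(-4,-12) top-left  bias=+0
  edge (2, 2)→(18, 4): d=(16,2) right/bottom  bias=-1
    (1,1)@(3, 3): e=[162,8,14] → #
    (2,1)@(5, 3): e=[142,32,10] → #
    (3,1)@(7, 3): e=[122,56,6] → #
    (4,1)@(9, 3): e=[102,80,2] → #
    (5,1)@(11, 3): e=[82,104,-2] → ·
    (1,2)@(3, 5): e=[138,0,46] → #  [on edge]
    (5,2)@(11, 5): e=[58,96,30] → #
    (6,2)@(13, 5): e=[38,120,26] → #
    (7,2)@(15, 5): e=[18,144,22] → #
    (8,2)@(17, 5): e=[-2,168,18] → ·
    (1,3)@(3, 7): e=[114,-8,78] → ·
    (2,3)@(5, 7): e=[94,16,74] → #
    (2,5)@(5, 11): e=[46,0,138] → #  [on edge]
    (3,8)@(7, 17): e=[-46,0,230] → ·  [on edge]
  covered (24 px):
    · · · · · · · · · · ·
    · # # # # · · · · · ·
    · # # # # # # # · · ·
    · · # # # # # · · · ·
    · · # # # # · · · · ·
    · · # # # · · · · · ·
    · · · # · · · · · · ·
    · · · · · · · · · · ·
    · · · · · · · · · · ·
T1:
  2·area = 72
  edge (20, 4)→(0, 0): d=(-20,-4) top-left  bias=+0
  edge (0, 0)→(18, 0): d=(18,0) top-left  bias=+0
  edge (18, 0)→(20, 4): d=(2,4) right/bottom  bias=-1
    (2,0)@(5, 1): e=[0,18,54] → #  [on edge]
    (3,0)@(7, 1): e=[8,18,46] → #
    (4,0)@(9, 1): e=[16,18,38] → #
    (5,0)@(11, 1): e=[24,18,30] → #
    (6,0)@(13, 1): e=[32,18,22] → #
    (7,0)@(15, 1): e=[40,18,14] → #
    (8,0)@(17, 1): e=[48,18,6] → #
    (9,0)@(19, 1): e=[56,18,-2] → ·
    (2,1)@(5, 3): e=[-40,54,58] → ·
    (3,1)@(7, 3): e=[-32,54,50] → ·
    (4,1)@(9, 3): e=[-24,54,42] → ·
    (5,1)@(11, 3): e=[-16,54,34] → ·
    (7,1)@(15, 3): e=[0,54,18] → #  [on edge]
  covered (10 px):
    · · # # # # # # # · ·
    · · · · · · · # # # ·
    · · · · · · · · · · ·
    · · · · · · · · · · ·
    · · · · · · · · · · ·
    · · · · · · · · · · ·
    · · · · · · · · · · ·
    · · · · · · · · · · ·
    · · · · · · · · · · ·

Final: "outside"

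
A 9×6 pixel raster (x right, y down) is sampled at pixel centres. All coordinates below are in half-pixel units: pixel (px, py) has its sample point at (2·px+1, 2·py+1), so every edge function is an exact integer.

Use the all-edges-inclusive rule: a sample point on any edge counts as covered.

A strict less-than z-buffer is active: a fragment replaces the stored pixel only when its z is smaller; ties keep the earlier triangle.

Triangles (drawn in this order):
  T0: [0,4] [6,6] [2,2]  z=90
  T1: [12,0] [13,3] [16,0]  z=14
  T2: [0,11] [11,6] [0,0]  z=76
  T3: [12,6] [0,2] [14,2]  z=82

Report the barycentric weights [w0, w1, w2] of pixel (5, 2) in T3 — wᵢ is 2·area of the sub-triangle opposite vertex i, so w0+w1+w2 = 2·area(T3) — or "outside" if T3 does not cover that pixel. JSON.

T0:
  2·area = 16  (B↔C swapped to make it positive)
  edge (0, 4)→(2, 2): d=(2,-2) inclusive
  edge (2, 2)→(6, 6): d=(4,4) inclusive
  edge (6, 6)→(0, 4): d=(-6,-2) inclusive
    (0,0)@(1, 1): e=[-4,0,20] → ·  [on edge]
    (1,0)@(3, 1): e=[0,-8,24] → ·  [on edge]
    (0,1)@(1, 3): e=[0,8,8] → #  [on edge]
    (1,1)@(3, 3): e=[4,0,12] → #  [on edge]
    (2,1)@(5, 3): e=[8,-8,16] → ·
    (0,2)@(1, 5): e=[4,16,-4] → ·
    (1,2)@(3, 5): e=[8,8,0] → #  [on edge]
    (2,2)@(5, 5): e=[12,0,4] → #  [on edge]
    (3,2)@(7, 5): e=[16,-8,8] → ·
    (1,3)@(3, 7): e=[12,16,-12] → ·
    (2,3)@(5, 7): e=[16,8,-8] → ·
    (3,3)@(7, 7): e=[20,0,-4] → ·  [on edge]
    (4,3)@(9, 7): e=[24,-8,0] → ·  [on edge]
    (4,4)@(9, 9): e=[28,0,-12] → ·  [on edge]
    (7,4)@(15, 9): e=[40,-24,0] → ·  [on edge]
    (5,5)@(11, 11): e=[36,0,-20] → ·  [on edge]
  covered (4 px):
    · · · · · · · · ·
    # # · · · · · · ·
    · # # · · · · · ·
    · · · · · · · · ·
    · · · · · · · · ·
    · · · · · · · · ·
T1:
  2·area = 12  (B↔C swapped to make it positive)
  edge (12, 0)→(16, 0): d=(4,0) inclusive
  edge (16, 0)→(13, 3): d=(-3,3) inclusive
  edge (13, 3)→(12, 0): d=(-1,-3) inclusive
    (6,0)@(13, 1): e=[4,6,2] → #
    (7,0)@(15, 1): e=[4,0,8] → #  [on edge]
    (8,0)@(17, 1): e=[4,-6,14] → ·
    (6,1)@(13, 3): e=[12,0,0] → #  [on edge]
    (7,1)@(15, 3): e=[12,-6,6] → ·
    (5,2)@(11, 5): e=[20,0,-8] → ·  [on edge]
    (6,2)@(13, 5): e=[20,-6,-2] → ·
    (4,3)@(9, 7): e=[28,0,-16] → ·  [on edge]
    (3,4)@(7, 9): e=[36,0,-24] → ·  [on edge]
    (7,4)@(15, 9): e=[36,-24,0] → ·  [on edge]
    (2,5)@(5, 11): e=[44,0,-32] → ·  [on edge]
  covered (3 px):
    · · · · · · # # ·
    · · · · · · # · ·
    · · · · · · · · ·
    · · · · · · · · ·
    · · · · · · · · ·
    · · · · · · · · ·
T2:
  2·area = 121  (B↔C swapped to make it positive)
  edge (0, 11)→(0, 0): d=(0,-11) inclusive
  edge (0, 0)→(11, 6): d=(11,6) inclusive
  edge (11, 6)→(0, 11): d=(-11,5) inclusive
    (0,0)@(1, 1): e=[11,5,105] → #
    (1,0)@(3, 1): e=[33,-7,95] → ·
    (0,1)@(1, 3): e=[11,27,83] → #
    (1,1)@(3, 3): e=[33,15,73] → #
    (2,1)@(5, 3): e=[55,3,63] → #
    (3,1)@(7, 3): e=[77,-9,53] → ·
    (0,2)@(1, 5): e=[11,49,61] → #
    (3,2)@(7, 5): e=[77,13,31] → #
    (4,2)@(9, 5): e=[99,1,21] → #
    (5,2)@(11, 5): e=[121,-11,11] → ·
    (0,3)@(1, 7): e=[11,71,39] → #
    (4,3)@(9, 7): e=[99,23,-1] → ·
  covered (15 px):
    # · · · · · · · ·
    # # # · · · · · ·
    # # # # # · · · ·
    # # # # · · · · ·
    # # · · · · · · ·
    · · · · · · · · ·
T3:
  2·area = 56
  edge (12, 6)→(0, 2): d=(-12,-4) inclusive
  edge (0, 2)→(14, 2): d=(14,0) inclusive
  edge (14, 2)→(12, 6): d=(-2,4) inclusive
    (1,1)@(3, 3): e=[0,14,42] → #  [on edge]
    (2,1)@(5, 3): e=[8,14,34] → #
    (3,1)@(7, 3): e=[16,14,26] → #
    (4,1)@(9, 3): e=[24,14,18] → #
    (5,1)@(11, 3): e=[32,14,10] → #
    (6,1)@(13, 3): e=[40,14,2] → #
    (7,1)@(15, 3): e=[48,14,-6] → ·
    (1,2)@(3, 5): e=[-24,42,38] → ·
    (2,2)@(5, 5): e=[-16,42,30] → ·
    (3,2)@(7, 5): e=[-8,42,22] → ·
    (4,2)@(9, 5): e=[0,42,14] → #  [on edge]
    (6,2)@(13, 5): e=[16,42,-2] → ·
    (7,3)@(15, 7): e=[0,70,-14] → ·  [on edge]
  covered (8 px):
    · · · · · · · · ·
    · # # # # # # · ·
    · · · · # # · · ·
    · · · · · · · · ·
    · · · · · · · · ·
    · · · · · · · · ·

Final: [42,6,8]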